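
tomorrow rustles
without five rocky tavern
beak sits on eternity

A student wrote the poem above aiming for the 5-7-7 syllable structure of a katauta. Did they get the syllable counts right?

Yes

Line 1: "tomorrow rustles": 3+2 = 5 ✓
Line 2: "without five rocky tavern": 2+1+2+2 = 7 ✓
Line 3: "beak sits on eternity": 1+1+1+4 = 7 ✓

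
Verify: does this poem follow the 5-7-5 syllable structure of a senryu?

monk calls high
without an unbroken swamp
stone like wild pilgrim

No

Line 1: monk(1) + calls(1) + high(1) = 3 (expected 5)
Line 2: without(2) + an(1) + unbroken(3) + swamp(1) = 7 ✓
Line 3: stone(1) + like(1) + wild(1) + pilgrim(2) = 5 ✓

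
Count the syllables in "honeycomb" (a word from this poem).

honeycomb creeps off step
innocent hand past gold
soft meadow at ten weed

3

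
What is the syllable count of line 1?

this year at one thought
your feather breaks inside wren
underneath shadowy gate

5

Line 1: this(1) + year(1) + at(1) + one(1) + thought(1) = 5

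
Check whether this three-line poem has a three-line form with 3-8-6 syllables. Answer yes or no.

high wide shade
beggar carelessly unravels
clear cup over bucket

Yes

Line 1: "high wide shade": 1+1+1 = 3 ✓
Line 2: "beggar carelessly unravels": 2+3+3 = 8 ✓
Line 3: "clear cup over bucket": 1+1+2+2 = 6 ✓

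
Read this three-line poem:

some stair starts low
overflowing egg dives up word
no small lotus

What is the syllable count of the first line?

4

The first line: "some stair starts low": 1+1+1+1 = 4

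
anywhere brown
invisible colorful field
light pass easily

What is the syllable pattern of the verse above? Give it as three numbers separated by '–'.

4–8–5

Line 1: anywhere (3), brown (1) → 4
Line 2: invisible (4), colorful (3), field (1) → 8
Line 3: light (1), pass (1), easily (3) → 5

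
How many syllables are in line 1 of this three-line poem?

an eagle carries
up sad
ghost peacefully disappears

Line 1: an (1), eagle (2), carries (2) → 5

5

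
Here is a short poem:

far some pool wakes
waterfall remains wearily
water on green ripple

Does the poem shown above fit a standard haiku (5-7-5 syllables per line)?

Line 1: "far some pool wakes": 1+1+1+1 = 4 (expected 5)
Line 2: "waterfall remains wearily": 3+2+3 = 8 (expected 7)
Line 3: "water on green ripple": 2+1+1+2 = 6 (expected 5)

No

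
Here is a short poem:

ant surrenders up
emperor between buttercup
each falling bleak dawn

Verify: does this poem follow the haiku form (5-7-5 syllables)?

Line 1: ant (1), surrenders (3), up (1) → 5 ✓
Line 2: emperor (3), between (2), buttercup (3) → 8 (expected 7)
Line 3: each (1), falling (2), bleak (1), dawn (1) → 5 ✓

No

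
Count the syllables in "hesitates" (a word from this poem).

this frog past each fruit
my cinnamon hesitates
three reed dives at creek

3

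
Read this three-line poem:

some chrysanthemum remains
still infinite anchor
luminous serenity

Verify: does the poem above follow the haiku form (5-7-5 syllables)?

No

Line 1: "some chrysanthemum remains": 1+4+2 = 7 (expected 5)
Line 2: "still infinite anchor": 1+3+2 = 6 (expected 7)
Line 3: "luminous serenity": 3+4 = 7 (expected 5)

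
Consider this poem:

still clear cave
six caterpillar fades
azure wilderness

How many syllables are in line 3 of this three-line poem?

Line 3: azure(2) + wilderness(3) = 5

5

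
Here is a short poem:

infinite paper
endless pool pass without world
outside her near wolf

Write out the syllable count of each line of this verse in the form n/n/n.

5/7/5

Line 1: "infinite paper": 3+2 = 5
Line 2: "endless pool pass without world": 2+1+1+2+1 = 7
Line 3: "outside her near wolf": 2+1+1+1 = 5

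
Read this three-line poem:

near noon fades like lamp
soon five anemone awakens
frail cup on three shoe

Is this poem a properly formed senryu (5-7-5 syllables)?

Line 1: "near noon fades like lamp": 1+1+1+1+1 = 5 ✓
Line 2: "soon five anemone awakens": 1+1+4+3 = 9 (expected 7)
Line 3: "frail cup on three shoe": 1+1+1+1+1 = 5 ✓

No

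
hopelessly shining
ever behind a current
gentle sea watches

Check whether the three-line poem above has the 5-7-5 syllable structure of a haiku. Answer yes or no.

Yes

Line 1: hopelessly (3), shining (2) → 5 ✓
Line 2: ever (2), behind (2), a (1), current (2) → 7 ✓
Line 3: gentle (2), sea (1), watches (2) → 5 ✓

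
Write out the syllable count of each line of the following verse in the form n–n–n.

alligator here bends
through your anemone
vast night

6–6–2

Line 1: "alligator here bends": 4+1+1 = 6
Line 2: "through your anemone": 1+1+4 = 6
Line 3: "vast night": 1+1 = 2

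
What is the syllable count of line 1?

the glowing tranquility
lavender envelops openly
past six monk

Line 1: "the glowing tranquility": 1+2+4 = 7

7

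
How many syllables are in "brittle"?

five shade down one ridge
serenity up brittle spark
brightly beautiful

2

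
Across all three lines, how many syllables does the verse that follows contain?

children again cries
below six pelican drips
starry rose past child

Line 1: "children again cries": 2+2+1 = 5
Line 2: "below six pelican drips": 2+1+3+1 = 7
Line 3: "starry rose past child": 2+1+1+1 = 5
Total: 5 + 7 + 5 = 17

17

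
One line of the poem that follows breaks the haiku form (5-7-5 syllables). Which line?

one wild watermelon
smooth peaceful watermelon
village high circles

Line 1: "one wild watermelon": 1+1+4 = 6 (expected 5)
Line 2: "smooth peaceful watermelon": 1+2+4 = 7 ✓
Line 3: "village high circles": 2+1+2 = 5 ✓

Line 1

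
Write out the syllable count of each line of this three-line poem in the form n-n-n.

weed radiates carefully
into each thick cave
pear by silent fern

Line 1: "weed radiates carefully": 1+3+3 = 7
Line 2: "into each thick cave": 2+1+1+1 = 5
Line 3: "pear by silent fern": 1+1+2+1 = 5

7-5-5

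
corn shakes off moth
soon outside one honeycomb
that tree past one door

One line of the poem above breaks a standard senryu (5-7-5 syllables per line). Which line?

Line 1: corn (1), shakes (1), off (1), moth (1) → 4 (expected 5)
Line 2: soon (1), outside (2), one (1), honeycomb (3) → 7 ✓
Line 3: that (1), tree (1), past (1), one (1), door (1) → 5 ✓

The first line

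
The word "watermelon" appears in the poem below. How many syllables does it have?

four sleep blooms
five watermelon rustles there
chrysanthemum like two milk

"watermelon" has 4 syllables.

4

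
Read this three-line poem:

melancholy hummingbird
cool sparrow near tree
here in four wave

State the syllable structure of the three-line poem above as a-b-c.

Line 1: melancholy (4), hummingbird (3) → 7
Line 2: cool (1), sparrow (2), near (1), tree (1) → 5
Line 3: here (1), in (1), four (1), wave (1) → 4

7-5-4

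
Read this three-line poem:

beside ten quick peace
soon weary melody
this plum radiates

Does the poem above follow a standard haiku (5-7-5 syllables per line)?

Line 1: "beside ten quick peace": 2+1+1+1 = 5 ✓
Line 2: "soon weary melody": 1+2+3 = 6 (expected 7)
Line 3: "this plum radiates": 1+1+3 = 5 ✓

No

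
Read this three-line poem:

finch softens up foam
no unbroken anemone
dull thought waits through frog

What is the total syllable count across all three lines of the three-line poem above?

Line 1: finch (1), softens (2), up (1), foam (1) → 5
Line 2: no (1), unbroken (3), anemone (4) → 8
Line 3: dull (1), thought (1), waits (1), through (1), frog (1) → 5
Total: 5 + 8 + 5 = 18

18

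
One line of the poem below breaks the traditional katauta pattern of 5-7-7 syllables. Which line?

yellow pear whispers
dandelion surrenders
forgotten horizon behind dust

Line 1: "yellow pear whispers": 2+1+2 = 5 ✓
Line 2: "dandelion surrenders": 4+3 = 7 ✓
Line 3: "forgotten horizon behind dust": 3+3+2+1 = 9 (expected 7)

Line 3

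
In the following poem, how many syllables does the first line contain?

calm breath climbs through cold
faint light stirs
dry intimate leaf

The first line: calm(1) + breath(1) + climbs(1) + through(1) + cold(1) = 5

5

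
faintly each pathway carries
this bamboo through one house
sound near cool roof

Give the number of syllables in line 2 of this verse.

6

Line 2: this(1) + bamboo(2) + through(1) + one(1) + house(1) = 6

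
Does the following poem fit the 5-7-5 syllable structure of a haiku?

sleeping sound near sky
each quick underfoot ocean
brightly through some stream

Line 1: sleeping(2) + sound(1) + near(1) + sky(1) = 5 ✓
Line 2: each(1) + quick(1) + underfoot(3) + ocean(2) = 7 ✓
Line 3: brightly(2) + through(1) + some(1) + stream(1) = 5 ✓

Yes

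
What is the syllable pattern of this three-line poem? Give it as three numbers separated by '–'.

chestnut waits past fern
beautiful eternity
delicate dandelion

5–7–7

Line 1: "chestnut waits past fern": 2+1+1+1 = 5
Line 2: "beautiful eternity": 3+4 = 7
Line 3: "delicate dandelion": 3+4 = 7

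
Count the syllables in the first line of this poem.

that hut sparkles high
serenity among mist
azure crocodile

5

The first line: that(1) + hut(1) + sparkles(2) + high(1) = 5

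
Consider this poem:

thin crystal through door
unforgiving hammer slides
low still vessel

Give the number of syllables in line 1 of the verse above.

5

Line 1: thin(1) + crystal(2) + through(1) + door(1) = 5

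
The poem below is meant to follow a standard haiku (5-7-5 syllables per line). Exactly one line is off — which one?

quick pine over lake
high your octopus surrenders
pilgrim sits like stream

Line 1: "quick pine over lake": 1+1+2+1 = 5 ✓
Line 2: "high your octopus surrenders": 1+1+3+3 = 8 (expected 7)
Line 3: "pilgrim sits like stream": 2+1+1+1 = 5 ✓

Line 2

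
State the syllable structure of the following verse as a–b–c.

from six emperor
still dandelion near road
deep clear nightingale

5–7–5

Line 1: from (1), six (1), emperor (3) → 5
Line 2: still (1), dandelion (4), near (1), road (1) → 7
Line 3: deep (1), clear (1), nightingale (3) → 5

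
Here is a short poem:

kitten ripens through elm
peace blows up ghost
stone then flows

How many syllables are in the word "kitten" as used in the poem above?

"kitten" has 2 syllables.

2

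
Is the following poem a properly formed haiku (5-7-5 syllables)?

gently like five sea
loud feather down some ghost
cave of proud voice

No

Line 1: gently(2) + like(1) + five(1) + sea(1) = 5 ✓
Line 2: loud(1) + feather(2) + down(1) + some(1) + ghost(1) = 6 (expected 7)
Line 3: cave(1) + of(1) + proud(1) + voice(1) = 4 (expected 5)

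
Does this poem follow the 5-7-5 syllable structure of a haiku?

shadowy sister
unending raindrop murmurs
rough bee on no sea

Line 1: shadowy (3), sister (2) → 5 ✓
Line 2: unending (3), raindrop (2), murmurs (2) → 7 ✓
Line 3: rough (1), bee (1), on (1), no (1), sea (1) → 5 ✓

Yes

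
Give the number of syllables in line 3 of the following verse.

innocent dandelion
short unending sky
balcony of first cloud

6

Line 3: "balcony of first cloud": 3+1+1+1 = 6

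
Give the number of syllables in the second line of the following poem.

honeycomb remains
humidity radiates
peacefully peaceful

The second line: "humidity radiates": 4+3 = 7

7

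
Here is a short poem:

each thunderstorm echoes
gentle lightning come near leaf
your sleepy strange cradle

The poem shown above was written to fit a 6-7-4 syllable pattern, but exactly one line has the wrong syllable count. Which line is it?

Line 1: each(1) + thunderstorm(3) + echoes(2) = 6 ✓
Line 2: gentle(2) + lightning(2) + come(1) + near(1) + leaf(1) = 7 ✓
Line 3: your(1) + sleepy(2) + strange(1) + cradle(2) = 6 (expected 4)

The third line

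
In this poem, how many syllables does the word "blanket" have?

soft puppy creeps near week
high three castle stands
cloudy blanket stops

"blanket" has 2 syllables.

2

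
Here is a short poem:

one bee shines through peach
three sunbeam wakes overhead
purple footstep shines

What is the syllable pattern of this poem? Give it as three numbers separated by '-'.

5-7-5

Line 1: one (1), bee (1), shines (1), through (1), peach (1) → 5
Line 2: three (1), sunbeam (2), wakes (1), overhead (3) → 7
Line 3: purple (2), footstep (2), shines (1) → 5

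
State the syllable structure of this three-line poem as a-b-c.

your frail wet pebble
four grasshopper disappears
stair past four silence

5-7-5

Line 1: "your frail wet pebble": 1+1+1+2 = 5
Line 2: "four grasshopper disappears": 1+3+3 = 7
Line 3: "stair past four silence": 1+1+1+2 = 5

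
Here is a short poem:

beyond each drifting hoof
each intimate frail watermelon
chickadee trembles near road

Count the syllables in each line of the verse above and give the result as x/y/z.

6/9/7

Line 1: "beyond each drifting hoof": 2+1+2+1 = 6
Line 2: "each intimate frail watermelon": 1+3+1+4 = 9
Line 3: "chickadee trembles near road": 3+2+1+1 = 7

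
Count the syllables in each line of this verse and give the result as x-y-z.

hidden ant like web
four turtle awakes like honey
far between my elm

Line 1: "hidden ant like web": 2+1+1+1 = 5
Line 2: "four turtle awakes like honey": 1+2+2+1+2 = 8
Line 3: "far between my elm": 1+2+1+1 = 5

5-8-5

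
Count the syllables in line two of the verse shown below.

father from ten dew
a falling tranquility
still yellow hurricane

7

Line two: a (1), falling (2), tranquility (4) → 7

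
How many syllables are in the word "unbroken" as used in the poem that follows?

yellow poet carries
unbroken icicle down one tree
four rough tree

"unbroken" has 3 syllables.

3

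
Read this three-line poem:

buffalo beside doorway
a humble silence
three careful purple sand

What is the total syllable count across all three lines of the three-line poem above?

18

Line 1: buffalo(3) + beside(2) + doorway(2) = 7
Line 2: a(1) + humble(2) + silence(2) = 5
Line 3: three(1) + careful(2) + purple(2) + sand(1) = 6
Total: 7 + 5 + 6 = 18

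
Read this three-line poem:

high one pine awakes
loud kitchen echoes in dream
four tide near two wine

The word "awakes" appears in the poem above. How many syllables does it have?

"awakes" has 2 syllables.

2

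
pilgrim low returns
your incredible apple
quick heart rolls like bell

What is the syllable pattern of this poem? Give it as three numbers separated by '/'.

5/7/5

Line 1: pilgrim (2), low (1), returns (2) → 5
Line 2: your (1), incredible (4), apple (2) → 7
Line 3: quick (1), heart (1), rolls (1), like (1), bell (1) → 5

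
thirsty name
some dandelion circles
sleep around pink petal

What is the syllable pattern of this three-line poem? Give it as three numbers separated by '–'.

Line 1: thirsty(2) + name(1) = 3
Line 2: some(1) + dandelion(4) + circles(2) = 7
Line 3: sleep(1) + around(2) + pink(1) + petal(2) = 6

3–7–6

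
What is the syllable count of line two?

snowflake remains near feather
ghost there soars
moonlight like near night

3

Line two: "ghost there soars": 1+1+1 = 3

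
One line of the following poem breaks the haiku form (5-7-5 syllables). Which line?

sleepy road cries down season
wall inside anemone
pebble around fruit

The first line

Line 1: "sleepy road cries down season": 2+1+1+1+2 = 7 (expected 5)
Line 2: "wall inside anemone": 1+2+4 = 7 ✓
Line 3: "pebble around fruit": 2+2+1 = 5 ✓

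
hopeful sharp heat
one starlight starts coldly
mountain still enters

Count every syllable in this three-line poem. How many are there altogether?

Line 1: hopeful (2), sharp (1), heat (1) → 4
Line 2: one (1), starlight (2), starts (1), coldly (2) → 6
Line 3: mountain (2), still (1), enters (2) → 5
Total: 4 + 6 + 5 = 15

15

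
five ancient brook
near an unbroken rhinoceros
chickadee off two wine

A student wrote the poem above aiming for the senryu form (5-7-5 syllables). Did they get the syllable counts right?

Line 1: five (1), ancient (2), brook (1) → 4 (expected 5)
Line 2: near (1), an (1), unbroken (3), rhinoceros (4) → 9 (expected 7)
Line 3: chickadee (3), off (1), two (1), wine (1) → 6 (expected 5)

No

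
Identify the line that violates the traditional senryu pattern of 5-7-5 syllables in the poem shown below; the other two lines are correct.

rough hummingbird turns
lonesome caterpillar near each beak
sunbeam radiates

Line 1: "rough hummingbird turns": 1+3+1 = 5 ✓
Line 2: "lonesome caterpillar near each beak": 2+4+1+1+1 = 9 (expected 7)
Line 3: "sunbeam radiates": 2+3 = 5 ✓

Line 2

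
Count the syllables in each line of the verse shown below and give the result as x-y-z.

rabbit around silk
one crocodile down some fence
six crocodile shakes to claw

Line 1: "rabbit around silk": 2+2+1 = 5
Line 2: "one crocodile down some fence": 1+3+1+1+1 = 7
Line 3: "six crocodile shakes to claw": 1+3+1+1+1 = 7

5-7-7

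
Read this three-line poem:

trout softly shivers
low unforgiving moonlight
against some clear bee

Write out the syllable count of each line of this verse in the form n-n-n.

Line 1: "trout softly shivers": 1+2+2 = 5
Line 2: "low unforgiving moonlight": 1+4+2 = 7
Line 3: "against some clear bee": 2+1+1+1 = 5

5-7-5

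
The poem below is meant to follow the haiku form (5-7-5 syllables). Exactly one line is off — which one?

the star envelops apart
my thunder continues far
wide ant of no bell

Line 1: "the star envelops apart": 1+1+3+2 = 7 (expected 5)
Line 2: "my thunder continues far": 1+2+3+1 = 7 ✓
Line 3: "wide ant of no bell": 1+1+1+1+1 = 5 ✓

The first line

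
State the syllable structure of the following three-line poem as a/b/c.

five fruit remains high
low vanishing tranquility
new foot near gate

5/8/4

Line 1: "five fruit remains high": 1+1+2+1 = 5
Line 2: "low vanishing tranquility": 1+3+4 = 8
Line 3: "new foot near gate": 1+1+1+1 = 4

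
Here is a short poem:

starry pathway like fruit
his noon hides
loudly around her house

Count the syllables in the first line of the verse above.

The first line: starry (2), pathway (2), like (1), fruit (1) → 6

6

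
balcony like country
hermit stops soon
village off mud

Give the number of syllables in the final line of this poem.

4

The final line: village(2) + off(1) + mud(1) = 4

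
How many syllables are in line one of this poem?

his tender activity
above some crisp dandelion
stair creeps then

Line one: his (1), tender (2), activity (4) → 7

7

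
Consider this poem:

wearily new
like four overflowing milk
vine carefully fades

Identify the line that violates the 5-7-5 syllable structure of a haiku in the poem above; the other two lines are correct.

Line 1: "wearily new": 3+1 = 4 (expected 5)
Line 2: "like four overflowing milk": 1+1+4+1 = 7 ✓
Line 3: "vine carefully fades": 1+3+1 = 5 ✓

Line 1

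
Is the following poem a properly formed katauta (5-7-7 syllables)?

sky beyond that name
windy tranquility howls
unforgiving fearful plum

Line 1: sky (1), beyond (2), that (1), name (1) → 5 ✓
Line 2: windy (2), tranquility (4), howls (1) → 7 ✓
Line 3: unforgiving (4), fearful (2), plum (1) → 7 ✓

Yes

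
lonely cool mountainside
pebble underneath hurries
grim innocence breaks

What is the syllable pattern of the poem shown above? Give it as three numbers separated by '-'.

6-7-5

Line 1: lonely (2), cool (1), mountainside (3) → 6
Line 2: pebble (2), underneath (3), hurries (2) → 7
Line 3: grim (1), innocence (3), breaks (1) → 5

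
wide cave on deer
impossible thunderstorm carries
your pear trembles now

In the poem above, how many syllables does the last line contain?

The last line: your (1), pear (1), trembles (2), now (1) → 5

5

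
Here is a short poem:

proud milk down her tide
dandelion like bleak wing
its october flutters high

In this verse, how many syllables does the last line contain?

The last line: its (1), october (3), flutters (2), high (1) → 7

7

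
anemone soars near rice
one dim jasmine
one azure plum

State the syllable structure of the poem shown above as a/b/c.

7/4/4

Line 1: "anemone soars near rice": 4+1+1+1 = 7
Line 2: "one dim jasmine": 1+1+2 = 4
Line 3: "one azure plum": 1+2+1 = 4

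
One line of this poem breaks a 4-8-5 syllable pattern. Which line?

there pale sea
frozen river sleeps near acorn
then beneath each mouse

Line 1: there(1) + pale(1) + sea(1) = 3 (expected 4)
Line 2: frozen(2) + river(2) + sleeps(1) + near(1) + acorn(2) = 8 ✓
Line 3: then(1) + beneath(2) + each(1) + mouse(1) = 5 ✓

The first line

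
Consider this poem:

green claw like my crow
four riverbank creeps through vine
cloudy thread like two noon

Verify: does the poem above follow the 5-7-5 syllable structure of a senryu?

No

Line 1: green(1) + claw(1) + like(1) + my(1) + crow(1) = 5 ✓
Line 2: four(1) + riverbank(3) + creeps(1) + through(1) + vine(1) = 7 ✓
Line 3: cloudy(2) + thread(1) + like(1) + two(1) + noon(1) = 6 (expected 5)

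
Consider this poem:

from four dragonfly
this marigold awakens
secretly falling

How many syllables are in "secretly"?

3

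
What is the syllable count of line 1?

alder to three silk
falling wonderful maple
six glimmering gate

Line 1: alder(2) + to(1) + three(1) + silk(1) = 5

5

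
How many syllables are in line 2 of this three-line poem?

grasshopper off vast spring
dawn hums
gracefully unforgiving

Line 2: dawn(1) + hums(1) = 2

2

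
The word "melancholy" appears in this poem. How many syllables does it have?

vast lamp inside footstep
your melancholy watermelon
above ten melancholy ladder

4

"melancholy" has 4 syllables.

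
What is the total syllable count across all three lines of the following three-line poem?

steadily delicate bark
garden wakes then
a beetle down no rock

17

Line 1: steadily(3) + delicate(3) + bark(1) = 7
Line 2: garden(2) + wakes(1) + then(1) = 4
Line 3: a(1) + beetle(2) + down(1) + no(1) + rock(1) = 6
Total: 7 + 4 + 6 = 17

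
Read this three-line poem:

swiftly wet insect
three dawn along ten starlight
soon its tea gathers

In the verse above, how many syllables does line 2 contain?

Line 2: three (1), dawn (1), along (2), ten (1), starlight (2) → 7

7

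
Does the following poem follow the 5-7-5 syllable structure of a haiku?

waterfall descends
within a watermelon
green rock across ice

Yes

Line 1: "waterfall descends": 3+2 = 5 ✓
Line 2: "within a watermelon": 2+1+4 = 7 ✓
Line 3: "green rock across ice": 1+1+2+1 = 5 ✓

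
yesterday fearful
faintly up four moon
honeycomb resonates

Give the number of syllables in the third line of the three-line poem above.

The third line: "honeycomb resonates": 3+3 = 6

6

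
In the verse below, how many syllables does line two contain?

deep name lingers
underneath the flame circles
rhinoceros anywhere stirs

7

Line two: "underneath the flame circles": 3+1+1+2 = 7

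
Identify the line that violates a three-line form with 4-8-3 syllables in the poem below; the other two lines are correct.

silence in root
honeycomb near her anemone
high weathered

Line 2

Line 1: "silence in root": 2+1+1 = 4 ✓
Line 2: "honeycomb near her anemone": 3+1+1+4 = 9 (expected 8)
Line 3: "high weathered": 1+2 = 3 ✓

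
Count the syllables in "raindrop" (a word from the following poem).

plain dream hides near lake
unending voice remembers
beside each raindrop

2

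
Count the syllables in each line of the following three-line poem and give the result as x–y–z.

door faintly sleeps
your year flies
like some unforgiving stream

Line 1: door(1) + faintly(2) + sleeps(1) = 4
Line 2: your(1) + year(1) + flies(1) = 3
Line 3: like(1) + some(1) + unforgiving(4) + stream(1) = 7

4–3–7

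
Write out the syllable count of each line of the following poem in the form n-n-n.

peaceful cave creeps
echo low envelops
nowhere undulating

Line 1: "peaceful cave creeps": 2+1+1 = 4
Line 2: "echo low envelops": 2+1+3 = 6
Line 3: "nowhere undulating": 2+4 = 6

4-6-6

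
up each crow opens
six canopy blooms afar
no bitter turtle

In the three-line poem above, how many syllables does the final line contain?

5

The final line: "no bitter turtle": 1+2+2 = 5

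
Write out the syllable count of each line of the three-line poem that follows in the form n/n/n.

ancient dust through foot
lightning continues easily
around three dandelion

5/8/7

Line 1: ancient (2), dust (1), through (1), foot (1) → 5
Line 2: lightning (2), continues (3), easily (3) → 8
Line 3: around (2), three (1), dandelion (4) → 7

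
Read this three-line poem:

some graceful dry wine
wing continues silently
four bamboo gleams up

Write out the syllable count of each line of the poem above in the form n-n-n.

Line 1: "some graceful dry wine": 1+2+1+1 = 5
Line 2: "wing continues silently": 1+3+3 = 7
Line 3: "four bamboo gleams up": 1+2+1+1 = 5

5-7-5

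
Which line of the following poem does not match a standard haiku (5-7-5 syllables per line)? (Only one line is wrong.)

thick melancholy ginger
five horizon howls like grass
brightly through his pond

Line 1

Line 1: thick (1), melancholy (4), ginger (2) → 7 (expected 5)
Line 2: five (1), horizon (3), howls (1), like (1), grass (1) → 7 ✓
Line 3: brightly (2), through (1), his (1), pond (1) → 5 ✓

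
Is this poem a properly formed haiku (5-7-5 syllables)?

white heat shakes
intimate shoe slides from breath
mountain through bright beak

No

Line 1: white(1) + heat(1) + shakes(1) = 3 (expected 5)
Line 2: intimate(3) + shoe(1) + slides(1) + from(1) + breath(1) = 7 ✓
Line 3: mountain(2) + through(1) + bright(1) + beak(1) = 5 ✓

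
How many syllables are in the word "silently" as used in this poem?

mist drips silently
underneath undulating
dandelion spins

3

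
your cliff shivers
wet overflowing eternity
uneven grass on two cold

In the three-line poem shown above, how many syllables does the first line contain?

4

The first line: your (1), cliff (1), shivers (2) → 4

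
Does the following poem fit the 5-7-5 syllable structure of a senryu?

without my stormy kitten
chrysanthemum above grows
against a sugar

No

Line 1: "without my stormy kitten": 2+1+2+2 = 7 (expected 5)
Line 2: "chrysanthemum above grows": 4+2+1 = 7 ✓
Line 3: "against a sugar": 2+1+2 = 5 ✓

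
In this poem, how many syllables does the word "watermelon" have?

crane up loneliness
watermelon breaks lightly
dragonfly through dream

4

"watermelon" has 4 syllables.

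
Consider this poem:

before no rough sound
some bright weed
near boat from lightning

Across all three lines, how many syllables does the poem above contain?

13

Line 1: before (2), no (1), rough (1), sound (1) → 5
Line 2: some (1), bright (1), weed (1) → 3
Line 3: near (1), boat (1), from (1), lightning (2) → 5
Total: 5 + 3 + 5 = 13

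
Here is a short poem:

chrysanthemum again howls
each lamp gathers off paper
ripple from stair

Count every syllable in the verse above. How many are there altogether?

Line 1: "chrysanthemum again howls": 4+2+1 = 7
Line 2: "each lamp gathers off paper": 1+1+2+1+2 = 7
Line 3: "ripple from stair": 2+1+1 = 4
Total: 7 + 7 + 4 = 18

18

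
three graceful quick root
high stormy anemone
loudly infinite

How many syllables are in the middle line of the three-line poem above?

The middle line: high(1) + stormy(2) + anemone(4) = 7

7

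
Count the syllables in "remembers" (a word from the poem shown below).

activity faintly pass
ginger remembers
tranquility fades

3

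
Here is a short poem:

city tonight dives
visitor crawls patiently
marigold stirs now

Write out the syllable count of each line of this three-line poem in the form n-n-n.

Line 1: "city tonight dives": 2+2+1 = 5
Line 2: "visitor crawls patiently": 3+1+3 = 7
Line 3: "marigold stirs now": 3+1+1 = 5

5-7-5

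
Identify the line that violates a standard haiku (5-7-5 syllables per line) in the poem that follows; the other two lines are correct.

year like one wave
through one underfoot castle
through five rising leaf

Line 1: year(1) + like(1) + one(1) + wave(1) = 4 (expected 5)
Line 2: through(1) + one(1) + underfoot(3) + castle(2) = 7 ✓
Line 3: through(1) + five(1) + rising(2) + leaf(1) = 5 ✓

The first line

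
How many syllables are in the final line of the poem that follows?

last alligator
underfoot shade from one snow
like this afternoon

The final line: "like this afternoon": 1+1+3 = 5

5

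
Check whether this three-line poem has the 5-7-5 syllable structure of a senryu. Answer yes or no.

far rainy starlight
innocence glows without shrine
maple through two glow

Line 1: "far rainy starlight": 1+2+2 = 5 ✓
Line 2: "innocence glows without shrine": 3+1+2+1 = 7 ✓
Line 3: "maple through two glow": 2+1+1+1 = 5 ✓

Yes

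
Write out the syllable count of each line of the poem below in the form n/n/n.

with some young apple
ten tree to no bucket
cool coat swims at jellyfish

5/6/7

Line 1: "with some young apple": 1+1+1+2 = 5
Line 2: "ten tree to no bucket": 1+1+1+1+2 = 6
Line 3: "cool coat swims at jellyfish": 1+1+1+1+3 = 7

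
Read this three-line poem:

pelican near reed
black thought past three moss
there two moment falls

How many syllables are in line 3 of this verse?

Line 3: there(1) + two(1) + moment(2) + falls(1) = 5

5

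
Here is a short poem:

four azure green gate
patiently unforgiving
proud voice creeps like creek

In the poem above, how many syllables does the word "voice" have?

1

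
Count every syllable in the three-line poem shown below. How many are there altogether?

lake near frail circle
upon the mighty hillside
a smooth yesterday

Line 1: lake(1) + near(1) + frail(1) + circle(2) = 5
Line 2: upon(2) + the(1) + mighty(2) + hillside(2) = 7
Line 3: a(1) + smooth(1) + yesterday(3) = 5
Total: 5 + 7 + 5 = 17

17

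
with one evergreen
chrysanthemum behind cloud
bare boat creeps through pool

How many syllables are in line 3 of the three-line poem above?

Line 3: bare(1) + boat(1) + creeps(1) + through(1) + pool(1) = 5

5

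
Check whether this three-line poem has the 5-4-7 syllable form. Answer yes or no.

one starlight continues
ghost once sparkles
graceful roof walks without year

No

Line 1: "one starlight continues": 1+2+3 = 6 (expected 5)
Line 2: "ghost once sparkles": 1+1+2 = 4 ✓
Line 3: "graceful roof walks without year": 2+1+1+2+1 = 7 ✓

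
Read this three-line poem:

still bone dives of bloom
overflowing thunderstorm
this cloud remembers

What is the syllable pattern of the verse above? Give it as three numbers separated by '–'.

Line 1: still(1) + bone(1) + dives(1) + of(1) + bloom(1) = 5
Line 2: overflowing(4) + thunderstorm(3) = 7
Line 3: this(1) + cloud(1) + remembers(3) = 5

5–7–5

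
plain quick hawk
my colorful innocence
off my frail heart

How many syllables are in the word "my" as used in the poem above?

1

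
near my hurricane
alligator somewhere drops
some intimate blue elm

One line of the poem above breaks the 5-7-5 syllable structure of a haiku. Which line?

The third line

Line 1: "near my hurricane": 1+1+3 = 5 ✓
Line 2: "alligator somewhere drops": 4+2+1 = 7 ✓
Line 3: "some intimate blue elm": 1+3+1+1 = 6 (expected 5)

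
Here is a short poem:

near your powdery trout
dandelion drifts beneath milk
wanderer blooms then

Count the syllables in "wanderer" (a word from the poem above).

3

"wanderer" has 3 syllables.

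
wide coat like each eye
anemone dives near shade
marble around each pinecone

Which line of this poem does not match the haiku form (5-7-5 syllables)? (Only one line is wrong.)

Line 1: wide (1), coat (1), like (1), each (1), eye (1) → 5 ✓
Line 2: anemone (4), dives (1), near (1), shade (1) → 7 ✓
Line 3: marble (2), around (2), each (1), pinecone (2) → 7 (expected 5)

Line 3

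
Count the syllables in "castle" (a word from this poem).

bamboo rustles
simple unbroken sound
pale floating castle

"castle" has 2 syllables.

2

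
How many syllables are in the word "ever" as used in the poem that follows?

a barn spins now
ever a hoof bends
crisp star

2

"ever" has 2 syllables.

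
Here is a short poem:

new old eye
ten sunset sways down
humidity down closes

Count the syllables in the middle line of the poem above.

5

The middle line: ten (1), sunset (2), sways (1), down (1) → 5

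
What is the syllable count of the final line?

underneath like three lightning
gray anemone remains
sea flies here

The final line: sea(1) + flies(1) + here(1) = 3

3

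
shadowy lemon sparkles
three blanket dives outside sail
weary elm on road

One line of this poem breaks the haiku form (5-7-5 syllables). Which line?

The first line

Line 1: shadowy (3), lemon (2), sparkles (2) → 7 (expected 5)
Line 2: three (1), blanket (2), dives (1), outside (2), sail (1) → 7 ✓
Line 3: weary (2), elm (1), on (1), road (1) → 5 ✓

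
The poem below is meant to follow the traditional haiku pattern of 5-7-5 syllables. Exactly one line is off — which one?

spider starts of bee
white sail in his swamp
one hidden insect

Line 2

Line 1: "spider starts of bee": 2+1+1+1 = 5 ✓
Line 2: "white sail in his swamp": 1+1+1+1+1 = 5 (expected 7)
Line 3: "one hidden insect": 1+2+2 = 5 ✓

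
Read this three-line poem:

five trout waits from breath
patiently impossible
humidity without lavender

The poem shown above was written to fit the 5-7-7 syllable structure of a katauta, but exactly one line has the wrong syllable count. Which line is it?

The third line

Line 1: "five trout waits from breath": 1+1+1+1+1 = 5 ✓
Line 2: "patiently impossible": 3+4 = 7 ✓
Line 3: "humidity without lavender": 4+2+3 = 9 (expected 7)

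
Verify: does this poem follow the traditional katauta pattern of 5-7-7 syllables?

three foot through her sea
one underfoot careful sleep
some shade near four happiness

Yes

Line 1: "three foot through her sea": 1+1+1+1+1 = 5 ✓
Line 2: "one underfoot careful sleep": 1+3+2+1 = 7 ✓
Line 3: "some shade near four happiness": 1+1+1+1+3 = 7 ✓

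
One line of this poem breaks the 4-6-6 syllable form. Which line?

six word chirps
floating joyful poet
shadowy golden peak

The first line

Line 1: "six word chirps": 1+1+1 = 3 (expected 4)
Line 2: "floating joyful poet": 2+2+2 = 6 ✓
Line 3: "shadowy golden peak": 3+2+1 = 6 ✓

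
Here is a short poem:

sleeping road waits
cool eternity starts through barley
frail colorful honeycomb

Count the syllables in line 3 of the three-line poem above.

Line 3: frail (1), colorful (3), honeycomb (3) → 7

7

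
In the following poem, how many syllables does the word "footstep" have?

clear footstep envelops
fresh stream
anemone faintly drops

"footstep" has 2 syllables.

2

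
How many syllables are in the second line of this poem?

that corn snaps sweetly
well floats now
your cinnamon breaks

3

The second line: well (1), floats (1), now (1) → 3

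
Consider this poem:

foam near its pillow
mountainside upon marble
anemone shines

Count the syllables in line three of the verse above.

5

Line three: anemone(4) + shines(1) = 5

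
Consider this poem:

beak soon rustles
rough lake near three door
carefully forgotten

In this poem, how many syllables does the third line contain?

6

The third line: "carefully forgotten": 3+3 = 6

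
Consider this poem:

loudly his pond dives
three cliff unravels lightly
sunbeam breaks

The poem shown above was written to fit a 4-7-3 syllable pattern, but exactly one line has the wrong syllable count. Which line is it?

The first line

Line 1: loudly(2) + his(1) + pond(1) + dives(1) = 5 (expected 4)
Line 2: three(1) + cliff(1) + unravels(3) + lightly(2) = 7 ✓
Line 3: sunbeam(2) + breaks(1) = 3 ✓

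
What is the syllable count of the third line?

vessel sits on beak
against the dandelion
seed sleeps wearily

The third line: "seed sleeps wearily": 1+1+3 = 5

5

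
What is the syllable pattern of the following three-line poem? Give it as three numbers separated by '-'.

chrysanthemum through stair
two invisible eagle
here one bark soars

Line 1: "chrysanthemum through stair": 4+1+1 = 6
Line 2: "two invisible eagle": 1+4+2 = 7
Line 3: "here one bark soars": 1+1+1+1 = 4

6-7-4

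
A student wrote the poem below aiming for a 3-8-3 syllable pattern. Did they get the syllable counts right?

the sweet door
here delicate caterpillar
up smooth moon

Yes

Line 1: the(1) + sweet(1) + door(1) = 3 ✓
Line 2: here(1) + delicate(3) + caterpillar(4) = 8 ✓
Line 3: up(1) + smooth(1) + moon(1) = 3 ✓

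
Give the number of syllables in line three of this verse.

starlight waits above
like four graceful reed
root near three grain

Line three: root(1) + near(1) + three(1) + grain(1) = 4

4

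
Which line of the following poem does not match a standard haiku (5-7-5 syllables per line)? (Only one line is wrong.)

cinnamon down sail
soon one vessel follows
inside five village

The second line

Line 1: cinnamon (3), down (1), sail (1) → 5 ✓
Line 2: soon (1), one (1), vessel (2), follows (2) → 6 (expected 7)
Line 3: inside (2), five (1), village (2) → 5 ✓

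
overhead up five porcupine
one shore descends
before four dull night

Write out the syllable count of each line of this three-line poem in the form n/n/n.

8/4/5

Line 1: overhead(3) + up(1) + five(1) + porcupine(3) = 8
Line 2: one(1) + shore(1) + descends(2) = 4
Line 3: before(2) + four(1) + dull(1) + night(1) = 5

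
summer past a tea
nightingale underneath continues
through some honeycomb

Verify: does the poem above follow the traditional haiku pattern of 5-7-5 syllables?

Line 1: summer(2) + past(1) + a(1) + tea(1) = 5 ✓
Line 2: nightingale(3) + underneath(3) + continues(3) = 9 (expected 7)
Line 3: through(1) + some(1) + honeycomb(3) = 5 ✓

No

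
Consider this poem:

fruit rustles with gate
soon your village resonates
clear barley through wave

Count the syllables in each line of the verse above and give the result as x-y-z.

5-7-5

Line 1: fruit (1), rustles (2), with (1), gate (1) → 5
Line 2: soon (1), your (1), village (2), resonates (3) → 7
Line 3: clear (1), barley (2), through (1), wave (1) → 5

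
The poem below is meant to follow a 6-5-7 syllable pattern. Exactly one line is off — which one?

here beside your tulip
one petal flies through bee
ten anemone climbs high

Line 2

Line 1: "here beside your tulip": 1+2+1+2 = 6 ✓
Line 2: "one petal flies through bee": 1+2+1+1+1 = 6 (expected 5)
Line 3: "ten anemone climbs high": 1+4+1+1 = 7 ✓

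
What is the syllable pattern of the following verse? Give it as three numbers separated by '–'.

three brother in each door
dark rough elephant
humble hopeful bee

6–5–5

Line 1: three(1) + brother(2) + in(1) + each(1) + door(1) = 6
Line 2: dark(1) + rough(1) + elephant(3) = 5
Line 3: humble(2) + hopeful(2) + bee(1) = 5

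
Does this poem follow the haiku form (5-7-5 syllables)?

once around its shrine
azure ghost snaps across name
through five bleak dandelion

No

Line 1: "once around its shrine": 1+2+1+1 = 5 ✓
Line 2: "azure ghost snaps across name": 2+1+1+2+1 = 7 ✓
Line 3: "through five bleak dandelion": 1+1+1+4 = 7 (expected 5)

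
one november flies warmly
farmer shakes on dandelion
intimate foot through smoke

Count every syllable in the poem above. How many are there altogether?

21

Line 1: one(1) + november(3) + flies(1) + warmly(2) = 7
Line 2: farmer(2) + shakes(1) + on(1) + dandelion(4) = 8
Line 3: intimate(3) + foot(1) + through(1) + smoke(1) = 6
Total: 7 + 8 + 6 = 21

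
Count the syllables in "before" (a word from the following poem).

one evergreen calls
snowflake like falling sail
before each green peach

2

"before" has 2 syllables.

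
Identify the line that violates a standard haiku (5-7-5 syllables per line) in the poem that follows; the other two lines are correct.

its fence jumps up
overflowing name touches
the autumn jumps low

The first line

Line 1: its (1), fence (1), jumps (1), up (1) → 4 (expected 5)
Line 2: overflowing (4), name (1), touches (2) → 7 ✓
Line 3: the (1), autumn (2), jumps (1), low (1) → 5 ✓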